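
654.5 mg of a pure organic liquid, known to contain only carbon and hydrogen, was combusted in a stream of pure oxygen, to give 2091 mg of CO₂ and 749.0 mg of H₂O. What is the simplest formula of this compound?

C4H7

mol C = 2.091 g CO₂ ÷ 44.009 g/mol = 0.047513 mol
mol H = 2 × 0.7490 g H₂O ÷ 18.015 g/mol = 0.083153 mol
Divide by the smallest (0.047513 mol): C 1.000, H 1.750
Multiplying each by 4 gives whole numbers: C 4.00, H 7.00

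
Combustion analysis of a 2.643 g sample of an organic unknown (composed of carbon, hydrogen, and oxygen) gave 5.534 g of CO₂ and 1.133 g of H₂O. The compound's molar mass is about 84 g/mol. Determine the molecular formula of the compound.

C4H4O2

mol C = 5.534 g CO₂ ÷ 44.009 g/mol = 0.12575 mol
mol H = 2 × 1.133 g H₂O ÷ 18.015 g/mol = 0.12578 mol
mass O = 2.643 − (1.5103 + 0.12679) = 1.0059 g → mol O = 1.0059 ÷ 15.999 = 0.062870 mol
Divide by the smallest (0.062870 mol): C 2.000, H 2.001, O 1.000
Empirical formula: C2H2O
Empirical-formula mass = 42.04 g/mol; 84 ÷ 42.04 ≈ 2, so the molecular formula is C4H4O2.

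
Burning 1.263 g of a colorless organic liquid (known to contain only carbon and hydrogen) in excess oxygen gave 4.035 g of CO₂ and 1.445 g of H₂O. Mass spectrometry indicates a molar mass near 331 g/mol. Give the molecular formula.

C24H42

mol C = 4.035 g CO₂ ÷ 44.009 g/mol = 0.091686 mol
mol H = 2 × 1.445 g H₂O ÷ 18.015 g/mol = 0.16042 mol
Divide by the smallest (0.091686 mol): C 1.000, H 1.750
Multiplying each by 4 gives whole numbers: C 4.00, H 7.00
Empirical formula: C4H7
Empirical-formula mass = 55.10 g/mol; 331 ÷ 55.10 ≈ 6, so the molecular formula is C24H42.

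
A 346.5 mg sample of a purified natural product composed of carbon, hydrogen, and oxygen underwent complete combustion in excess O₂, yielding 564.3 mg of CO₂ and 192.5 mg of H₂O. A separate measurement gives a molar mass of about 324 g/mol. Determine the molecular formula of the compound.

C12H20O10

mol C = 0.5643 g CO₂ ÷ 44.009 g/mol = 0.012822 mol
mol H = 2 × 0.1925 g H₂O ÷ 18.015 g/mol = 0.021371 mol
mass O = 0.3465 − (0.15401 + 0.021542) = 0.17095 g → mol O = 0.17095 ÷ 15.999 = 0.010685 mol
Divide by the smallest (0.010685 mol): C 1.200, H 2.000, O 1.000
Multiplying each by 5 gives whole numbers: C 6.00, H 10.00, O 5.00
Empirical formula: C6H10O5
Empirical-formula mass = 162.14 g/mol; 324 ÷ 162.14 ≈ 2, so the molecular formula is C12H20O10.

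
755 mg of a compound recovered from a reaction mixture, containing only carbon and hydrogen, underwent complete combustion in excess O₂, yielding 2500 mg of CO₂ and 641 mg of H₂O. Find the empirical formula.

mol C = 2.50 g CO₂ ÷ 44.009 g/mol = 0.05681 mol
mol H = 2 × 0.641 g H₂O ÷ 18.015 g/mol = 0.07116 mol
Divide by the smallest (0.05681 mol): C 1.000, H 1.253
Multiplying each by 4 gives whole numbers: C 4.00, H 5.01

C4H5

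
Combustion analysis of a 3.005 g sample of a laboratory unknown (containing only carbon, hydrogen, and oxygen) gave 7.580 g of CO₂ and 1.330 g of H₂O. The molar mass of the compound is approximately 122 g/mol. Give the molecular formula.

C7H6O2

mol C = 7.580 g CO₂ ÷ 44.009 g/mol = 0.17224 mol
mol H = 2 × 1.330 g H₂O ÷ 18.015 g/mol = 0.14765 mol
mass O = 3.005 − (2.0687 + 0.14884) = 0.78742 g → mol O = 0.78742 ÷ 15.999 = 0.049217 mol
Divide by the smallest (0.049217 mol): C 3.500, H 3.000, O 1.000
Multiplying each by 2 gives whole numbers: C 7.00, H 6.00, O 2.00
Empirical formula: C7H6O2
Empirical-formula mass = 122.12 g/mol; 122 ÷ 122.12 ≈ 1, so the molecular formula is C7H6O2.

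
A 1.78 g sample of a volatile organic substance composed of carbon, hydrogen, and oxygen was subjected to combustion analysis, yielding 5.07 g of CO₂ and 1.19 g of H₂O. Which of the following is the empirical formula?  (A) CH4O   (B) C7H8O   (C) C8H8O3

(B) C7H8O

mol C = 5.07 g CO₂ ÷ 44.009 g/mol = 0.1152 mol
mol H = 2 × 1.19 g H₂O ÷ 18.015 g/mol = 0.1321 mol
mass O = 1.78 − (1.384 + 0.1332) = 0.2631 g → mol O = 0.2631 ÷ 15.999 = 0.01645 mol
Divide by the smallest (0.01645 mol): C 7.005, H 8.033, O 1.000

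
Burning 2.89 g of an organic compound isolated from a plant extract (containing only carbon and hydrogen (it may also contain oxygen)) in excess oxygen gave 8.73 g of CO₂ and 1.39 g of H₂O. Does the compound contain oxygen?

mol C = 8.73 g CO₂ ÷ 44.009 g/mol = 0.1984 mol
mol H = 2 × 1.39 g H₂O ÷ 18.015 g/mol = 0.1543 mol
C and H account for only 2.538 g of the 2.89 g sample; the remaining 0.3518 g must be oxygen.

yes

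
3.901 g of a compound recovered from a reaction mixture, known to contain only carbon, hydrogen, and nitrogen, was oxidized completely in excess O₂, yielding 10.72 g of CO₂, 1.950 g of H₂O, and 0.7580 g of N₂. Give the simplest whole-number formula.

C9H8N2

mol C = 10.72 g CO₂ ÷ 44.009 g/mol = 0.24359 mol
mol H = 2 × 1.950 g H₂O ÷ 18.015 g/mol = 0.21649 mol
mol N = 2 × 0.7580 g N₂ ÷ 28.014 g/mol = 0.054116 mol
Divide by the smallest (0.054116 mol): C 4.501, H 4.000, N 1.000
Multiplying each by 2 gives whole numbers: C 9.00, H 8.00, N 2.00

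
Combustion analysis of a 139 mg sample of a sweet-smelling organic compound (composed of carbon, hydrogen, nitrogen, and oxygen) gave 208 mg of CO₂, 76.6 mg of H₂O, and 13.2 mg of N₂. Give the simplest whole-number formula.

C5H9NO4

mol C = 0.208 g CO₂ ÷ 44.009 g/mol = 0.004726 mol
mol H = 2 × 0.0766 g H₂O ÷ 18.015 g/mol = 0.008504 mol
mol N = 2 × 0.0132 g N₂ ÷ 28.014 g/mol = 0.0009424 mol
mass O = 0.139 − (0.05677 + 0.008572 + 0.01320) = 0.06046 g → mol O = 0.06046 ÷ 15.999 = 0.003779 mol
Divide by the smallest (0.0009424 mol): C 5.015, H 9.024, N 1.000, O 4.010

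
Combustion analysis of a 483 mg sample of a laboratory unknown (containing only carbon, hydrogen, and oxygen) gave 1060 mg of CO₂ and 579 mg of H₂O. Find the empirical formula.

C3H8O

mol C = 1.06 g CO₂ ÷ 44.009 g/mol = 0.02409 mol
mol H = 2 × 0.579 g H₂O ÷ 18.015 g/mol = 0.06428 mol
mass O = 0.483 − (0.2893 + 0.06479) = 0.1289 g → mol O = 0.1289 ÷ 15.999 = 0.008057 mol
Divide by the smallest (0.008057 mol): C 2.989, H 7.978, O 1.000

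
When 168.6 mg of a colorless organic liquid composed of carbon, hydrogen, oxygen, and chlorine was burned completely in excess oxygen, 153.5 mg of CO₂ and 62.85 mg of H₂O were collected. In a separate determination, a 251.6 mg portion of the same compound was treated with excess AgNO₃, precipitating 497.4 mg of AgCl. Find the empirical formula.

C3H6Cl2O2

mol C = 0.1535 g CO₂ ÷ 44.009 g/mol = 0.0034879 mol
mol H = 2 × 0.06285 g H₂O ÷ 18.015 g/mol = 0.0069775 mol
From the AgCl data: mol Cl per gram of compound = (0.4974 ÷ 143.318) ÷ 0.2516 = 0.013794 mol/g, so in the 0.1686 g combustion sample mol Cl = 0.0023257 mol
mass O = 0.1686 − (0.041893 + 0.0070333 + 0.082446) = 0.037227 g → mol O = 0.037227 ÷ 15.999 = 0.0023269 mol
Divide by the smallest (0.0023257 mol): C 1.500, H 3.000, Cl 1.000, O 1.001
Multiplying each by 2 gives whole numbers: C 3.00, H 6.00, Cl 2.00, O 2.00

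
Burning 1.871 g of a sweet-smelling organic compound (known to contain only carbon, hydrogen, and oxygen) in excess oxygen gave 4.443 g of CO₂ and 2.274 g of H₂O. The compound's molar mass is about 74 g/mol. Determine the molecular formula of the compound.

C4H10O

mol C = 4.443 g CO₂ ÷ 44.009 g/mol = 0.10096 mol
mol H = 2 × 2.274 g H₂O ÷ 18.015 g/mol = 0.25246 mol
mass O = 1.871 − (1.2126 + 0.25448) = 0.40393 g → mol O = 0.40393 ÷ 15.999 = 0.025247 mol
Divide by the smallest (0.025247 mol): C 3.999, H 9.999, O 1.000
Empirical formula: C4H10O
Empirical-formula mass = 74.12 g/mol; 74 ÷ 74.12 ≈ 1, so the molecular formula is C4H10O.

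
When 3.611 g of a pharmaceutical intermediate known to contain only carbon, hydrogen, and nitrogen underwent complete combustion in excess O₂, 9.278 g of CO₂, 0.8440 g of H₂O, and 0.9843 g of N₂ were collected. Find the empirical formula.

mol C = 9.278 g CO₂ ÷ 44.009 g/mol = 0.21082 mol
mol H = 2 × 0.8440 g H₂O ÷ 18.015 g/mol = 0.093700 mol
mol N = 2 × 0.9843 g N₂ ÷ 28.014 g/mol = 0.070272 mol
Divide by the smallest (0.070272 mol): C 3.000, H 1.333, N 1.000
Multiplying each by 3 gives whole numbers: C 9.00, H 4.00, N 3.00

C9H4N3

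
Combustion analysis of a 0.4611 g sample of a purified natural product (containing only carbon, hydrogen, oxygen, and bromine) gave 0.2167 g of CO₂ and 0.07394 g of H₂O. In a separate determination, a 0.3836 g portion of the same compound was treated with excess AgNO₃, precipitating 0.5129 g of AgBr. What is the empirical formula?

C3H5Br2O5

mol C = 0.2167 g CO₂ ÷ 44.009 g/mol = 0.0049240 mol
mol H = 2 × 0.07394 g H₂O ÷ 18.015 g/mol = 0.0082087 mol
From the AgBr data: mol Br per gram of compound = (0.5129 ÷ 187.772) ÷ 0.3836 = 0.0071207 mol/g, so in the 0.4611 g combustion sample mol Br = 0.0032834 mol
mass O = 0.4611 − (0.059142 + 0.0082744 + 0.26235) = 0.13133 g → mol O = 0.13133 ÷ 15.999 = 0.0082086 mol
Divide by the smallest (0.0032834 mol): C 1.500, H 2.500, Br 1.000, O 2.500
Multiplying each by 2 gives whole numbers: C 3.00, H 5.00, Br 2.00, O 5.00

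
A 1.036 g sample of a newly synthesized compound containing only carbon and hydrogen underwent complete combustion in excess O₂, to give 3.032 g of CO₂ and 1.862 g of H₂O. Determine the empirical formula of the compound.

mol C = 3.032 g CO₂ ÷ 44.009 g/mol = 0.068895 mol
mol H = 2 × 1.862 g H₂O ÷ 18.015 g/mol = 0.20672 mol
Divide by the smallest (0.068895 mol): C 1.000, H 3.000

CH3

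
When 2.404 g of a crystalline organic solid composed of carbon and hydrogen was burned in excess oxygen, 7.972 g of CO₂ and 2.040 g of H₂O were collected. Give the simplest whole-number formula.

C4H5

mol C = 7.972 g CO₂ ÷ 44.009 g/mol = 0.18114 mol
mol H = 2 × 2.040 g H₂O ÷ 18.015 g/mol = 0.22648 mol
Divide by the smallest (0.18114 mol): C 1.000, H 1.250
Multiplying each by 4 gives whole numbers: C 4.00, H 5.00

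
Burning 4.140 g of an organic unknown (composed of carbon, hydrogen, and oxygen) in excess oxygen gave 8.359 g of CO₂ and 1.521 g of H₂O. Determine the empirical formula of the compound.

C9H8O5

mol C = 8.359 g CO₂ ÷ 44.009 g/mol = 0.18994 mol
mol H = 2 × 1.521 g H₂O ÷ 18.015 g/mol = 0.16886 mol
mass O = 4.140 − (2.2814 + 0.17021) = 1.6884 g → mol O = 1.6884 ÷ 15.999 = 0.10553 mol
Divide by the smallest (0.10553 mol): C 1.800, H 1.600, O 1.000
Multiplying each by 5 gives whole numbers: C 9.00, H 8.00, O 5.00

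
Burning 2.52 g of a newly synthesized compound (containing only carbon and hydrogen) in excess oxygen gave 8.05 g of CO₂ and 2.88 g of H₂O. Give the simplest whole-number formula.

mol C = 8.05 g CO₂ ÷ 44.009 g/mol = 0.1829 mol
mol H = 2 × 2.88 g H₂O ÷ 18.015 g/mol = 0.3197 mol
Divide by the smallest (0.1829 mol): C 1.000, H 1.748
Multiplying each by 4 gives whole numbers: C 4.00, H 6.99

C4H7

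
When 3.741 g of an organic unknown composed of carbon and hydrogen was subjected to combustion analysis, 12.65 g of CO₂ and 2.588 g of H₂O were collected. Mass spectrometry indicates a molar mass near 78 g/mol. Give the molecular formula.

C6H6

mol C = 12.65 g CO₂ ÷ 44.009 g/mol = 0.28744 mol
mol H = 2 × 2.588 g H₂O ÷ 18.015 g/mol = 0.28732 mol
Divide by the smallest (0.28732 mol): C 1.000, H 1.000
Empirical formula: CH
Empirical-formula mass = 13.02 g/mol; 78 ÷ 13.02 ≈ 6, so the molecular formula is C6H6.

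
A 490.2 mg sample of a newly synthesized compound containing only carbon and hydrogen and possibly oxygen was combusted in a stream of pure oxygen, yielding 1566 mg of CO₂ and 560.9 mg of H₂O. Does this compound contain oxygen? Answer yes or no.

mol C = 1.566 g CO₂ ÷ 44.009 g/mol = 0.035584 mol
mol H = 2 × 0.5609 g H₂O ÷ 18.015 g/mol = 0.062270 mol
C and H together account for 0.49016 g — essentially the entire 0.4902 g sample — so the compound contains no oxygen.

no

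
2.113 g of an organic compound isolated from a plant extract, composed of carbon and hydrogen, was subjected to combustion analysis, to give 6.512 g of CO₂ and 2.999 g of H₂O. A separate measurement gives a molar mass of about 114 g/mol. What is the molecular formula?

mol C = 6.512 g CO₂ ÷ 44.009 g/mol = 0.14797 mol
mol H = 2 × 2.999 g H₂O ÷ 18.015 g/mol = 0.33294 mol
Divide by the smallest (0.14797 mol): C 1.000, H 2.250
Multiplying each by 4 gives whole numbers: C 4.00, H 9.00
Empirical formula: C4H9
Empirical-formula mass = 57.12 g/mol; 114 ÷ 57.12 ≈ 2, so the molecular formula is C8H18.

C8H18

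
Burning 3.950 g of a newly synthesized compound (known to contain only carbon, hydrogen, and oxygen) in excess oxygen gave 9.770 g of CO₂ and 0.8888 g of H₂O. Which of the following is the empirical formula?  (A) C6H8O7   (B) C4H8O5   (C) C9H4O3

(C) C9H4O3

mol C = 9.770 g CO₂ ÷ 44.009 g/mol = 0.22200 mol
mol H = 2 × 0.8888 g H₂O ÷ 18.015 g/mol = 0.098673 mol
mass O = 3.950 − (2.6664 + 0.099463) = 1.1841 g → mol O = 1.1841 ÷ 15.999 = 0.074011 mol
Divide by the smallest (0.074011 mol): C 3.000, H 1.333, O 1.000
Multiplying each by 3 gives whole numbers: C 9.00, H 4.00, O 3.00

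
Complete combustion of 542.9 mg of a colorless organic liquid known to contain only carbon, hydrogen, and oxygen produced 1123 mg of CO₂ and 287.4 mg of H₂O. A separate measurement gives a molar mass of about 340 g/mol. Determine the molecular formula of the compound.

mol C = 1.123 g CO₂ ÷ 44.009 g/mol = 0.025518 mol
mol H = 2 × 0.2874 g H₂O ÷ 18.015 g/mol = 0.031907 mol
mass O = 0.5429 − (0.30649 + 0.032162) = 0.20425 g → mol O = 0.20425 ÷ 15.999 = 0.012766 mol
Divide by the smallest (0.012766 mol): C 1.999, H 2.499, O 1.000
Multiplying each by 2 gives whole numbers: C 4.00, H 5.00, O 2.00
Empirical formula: C4H5O2
Empirical-formula mass = 85.08 g/mol; 340 ÷ 85.08 ≈ 4, so the molecular formula is C16H20O8.

C16H20O8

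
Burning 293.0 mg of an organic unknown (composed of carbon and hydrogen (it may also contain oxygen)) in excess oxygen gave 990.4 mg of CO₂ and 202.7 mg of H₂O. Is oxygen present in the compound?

mol C = 0.9904 g CO₂ ÷ 44.009 g/mol = 0.022504 mol
mol H = 2 × 0.2027 g H₂O ÷ 18.015 g/mol = 0.022503 mol
C and H together account for 0.29298 g — essentially the entire 0.2930 g sample — so the compound contains no oxygen.

no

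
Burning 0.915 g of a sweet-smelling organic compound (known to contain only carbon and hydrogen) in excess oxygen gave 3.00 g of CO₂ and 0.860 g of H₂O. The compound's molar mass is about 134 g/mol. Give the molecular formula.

mol C = 3.00 g CO₂ ÷ 44.009 g/mol = 0.06817 mol
mol H = 2 × 0.860 g H₂O ÷ 18.015 g/mol = 0.09548 mol
Divide by the smallest (0.06817 mol): C 1.000, H 1.401
Multiplying each by 5 gives whole numbers: C 5.00, H 7.00
Empirical formula: C5H7
Empirical-formula mass = 67.11 g/mol; 134 ÷ 67.11 ≈ 2, so the molecular formula is C10H14.

C10H14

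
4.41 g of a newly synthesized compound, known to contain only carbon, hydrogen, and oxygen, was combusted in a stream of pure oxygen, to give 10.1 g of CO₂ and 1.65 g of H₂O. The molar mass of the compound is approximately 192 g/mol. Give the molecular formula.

mol C = 10.1 g CO₂ ÷ 44.009 g/mol = 0.2295 mol
mol H = 2 × 1.65 g H₂O ÷ 18.015 g/mol = 0.1832 mol
mass O = 4.41 − (2.757 + 0.1846) = 1.469 g → mol O = 1.469 ÷ 15.999 = 0.09181 mol
Divide by the smallest (0.09181 mol): C 2.500, H 1.995, O 1.000
Multiplying each by 2 gives whole numbers: C 5.00, H 3.99, O 2.00
Empirical formula: C5H4O2
Empirical-formula mass = 96.08 g/mol; 192 ÷ 96.08 ≈ 2, so the molecular formula is C10H8O4.

C10H8O4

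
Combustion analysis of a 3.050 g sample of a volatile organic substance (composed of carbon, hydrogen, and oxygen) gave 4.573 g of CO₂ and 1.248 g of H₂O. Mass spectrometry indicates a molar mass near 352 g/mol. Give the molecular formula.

mol C = 4.573 g CO₂ ÷ 44.009 g/mol = 0.10391 mol
mol H = 2 × 1.248 g H₂O ÷ 18.015 g/mol = 0.13855 mol
mass O = 3.050 − (1.2481 + 0.13966) = 1.6623 g → mol O = 1.6623 ÷ 15.999 = 0.10390 mol
Divide by the smallest (0.10390 mol): C 1.000, H 1.334, O 1.000
Multiplying each by 3 gives whole numbers: C 3.00, H 4.00, O 3.00
Empirical formula: C3H4O3
Empirical-formula mass = 88.06 g/mol; 352 ÷ 88.06 ≈ 4, so the molecular formula is C12H16O12.

C12H16O12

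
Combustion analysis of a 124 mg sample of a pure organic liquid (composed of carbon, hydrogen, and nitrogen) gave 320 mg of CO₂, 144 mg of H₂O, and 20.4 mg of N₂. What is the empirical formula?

C5H11N

mol C = 0.320 g CO₂ ÷ 44.009 g/mol = 0.007271 mol
mol H = 2 × 0.144 g H₂O ÷ 18.015 g/mol = 0.01599 mol
mol N = 2 × 0.0204 g N₂ ÷ 28.014 g/mol = 0.001456 mol
Divide by the smallest (0.001456 mol): C 4.993, H 10.977, N 1.000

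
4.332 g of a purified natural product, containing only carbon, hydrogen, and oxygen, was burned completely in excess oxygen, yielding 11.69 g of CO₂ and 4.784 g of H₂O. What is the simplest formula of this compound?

mol C = 11.69 g CO₂ ÷ 44.009 g/mol = 0.26563 mol
mol H = 2 × 4.784 g H₂O ÷ 18.015 g/mol = 0.53111 mol
mass O = 4.332 − (3.1905 + 0.53536) = 0.60619 g → mol O = 0.60619 ÷ 15.999 = 0.037889 mol
Divide by the smallest (0.037889 mol): C 7.011, H 14.018, O 1.000

C7H14O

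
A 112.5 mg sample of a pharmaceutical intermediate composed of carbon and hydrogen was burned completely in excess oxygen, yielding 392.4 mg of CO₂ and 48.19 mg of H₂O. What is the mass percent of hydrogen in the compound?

mol C = 0.3924 g CO₂ ÷ 44.009 g/mol = 0.0089164 mol
mol H = 2 × 0.04819 g H₂O ÷ 18.015 g/mol = 0.0053500 mol
mass % H = 0.0053928 g ÷ 0.1125 g × 100%

4.79%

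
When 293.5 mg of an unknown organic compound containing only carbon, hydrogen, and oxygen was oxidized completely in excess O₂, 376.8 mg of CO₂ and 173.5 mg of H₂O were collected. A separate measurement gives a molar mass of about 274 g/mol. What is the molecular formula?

C8H18O10

mol C = 0.3768 g CO₂ ÷ 44.009 g/mol = 0.0085619 mol
mol H = 2 × 0.1735 g H₂O ÷ 18.015 g/mol = 0.019262 mol
mass O = 0.2935 − (0.10284 + 0.019416) = 0.17125 g → mol O = 0.17125 ÷ 15.999 = 0.010704 mol
Divide by the smallest (0.0085619 mol): C 1.000, H 2.250, O 1.250
Multiplying each by 4 gives whole numbers: C 4.00, H 9.00, O 5.00
Empirical formula: C4H9O5
Empirical-formula mass = 137.11 g/mol; 274 ÷ 137.11 ≈ 2, so the molecular formula is C8H18O10.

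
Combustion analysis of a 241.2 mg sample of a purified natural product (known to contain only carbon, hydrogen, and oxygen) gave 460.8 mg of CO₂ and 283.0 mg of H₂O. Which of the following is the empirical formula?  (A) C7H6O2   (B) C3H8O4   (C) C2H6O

mol C = 0.4608 g CO₂ ÷ 44.009 g/mol = 0.010471 mol
mol H = 2 × 0.2830 g H₂O ÷ 18.015 g/mol = 0.031418 mol
mass O = 0.2412 − (0.12576 + 0.031670) = 0.083768 g → mol O = 0.083768 ÷ 15.999 = 0.0052358 mol
Divide by the smallest (0.0052358 mol): C 2.000, H 6.001, O 1.000

(C) C2H6O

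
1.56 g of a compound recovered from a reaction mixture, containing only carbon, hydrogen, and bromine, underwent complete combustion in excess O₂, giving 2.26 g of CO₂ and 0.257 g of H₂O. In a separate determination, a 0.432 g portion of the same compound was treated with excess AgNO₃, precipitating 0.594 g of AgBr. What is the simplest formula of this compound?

C9H5Br2

mol C = 2.26 g CO₂ ÷ 44.009 g/mol = 0.05135 mol
mol H = 2 × 0.257 g H₂O ÷ 18.015 g/mol = 0.02853 mol
From the AgBr data: mol Br per gram of compound = (0.594 ÷ 187.772) ÷ 0.432 = 0.007323 mol/g, so in the 1.56 g combustion sample mol Br = 0.01142 mol
Divide by the smallest (0.01142 mol): C 4.495, H 2.498, Br 1.000
Multiplying each by 2 gives whole numbers: C 8.99, H 5.00, Br 2.00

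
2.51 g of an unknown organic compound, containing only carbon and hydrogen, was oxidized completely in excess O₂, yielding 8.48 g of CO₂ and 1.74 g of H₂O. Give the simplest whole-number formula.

CH

mol C = 8.48 g CO₂ ÷ 44.009 g/mol = 0.1927 mol
mol H = 2 × 1.74 g H₂O ÷ 18.015 g/mol = 0.1932 mol
Divide by the smallest (0.1927 mol): C 1.000, H 1.003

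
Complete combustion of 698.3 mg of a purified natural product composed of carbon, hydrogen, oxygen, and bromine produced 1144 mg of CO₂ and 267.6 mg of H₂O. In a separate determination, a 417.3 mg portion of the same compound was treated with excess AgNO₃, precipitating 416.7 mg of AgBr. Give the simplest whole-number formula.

C7H8BrO

mol C = 1.144 g CO₂ ÷ 44.009 g/mol = 0.025995 mol
mol H = 2 × 0.2676 g H₂O ÷ 18.015 g/mol = 0.029709 mol
From the AgBr data: mol Br per gram of compound = (0.4167 ÷ 187.772) ÷ 0.4173 = 0.0053180 mol/g, so in the 0.6983 g combustion sample mol Br = 0.0037135 mol
mass O = 0.6983 − (0.31222 + 0.029946 + 0.29673) = 0.059406 g → mol O = 0.059406 ÷ 15.999 = 0.0037131 mol
Divide by the smallest (0.0037131 mol): C 7.001, H 8.001, Br 1.000, O 1.000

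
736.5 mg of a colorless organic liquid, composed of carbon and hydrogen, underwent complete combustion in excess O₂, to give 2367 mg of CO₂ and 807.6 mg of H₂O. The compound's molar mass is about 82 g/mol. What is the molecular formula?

mol C = 2.367 g CO₂ ÷ 44.009 g/mol = 0.053784 mol
mol H = 2 × 0.8076 g H₂O ÷ 18.015 g/mol = 0.089659 mol
Divide by the smallest (0.053784 mol): C 1.000, H 1.667
Multiplying each by 3 gives whole numbers: C 3.00, H 5.00
Empirical formula: C3H5
Empirical-formula mass = 41.07 g/mol; 82 ÷ 41.07 ≈ 2, so the molecular formula is C6H10.

C6H10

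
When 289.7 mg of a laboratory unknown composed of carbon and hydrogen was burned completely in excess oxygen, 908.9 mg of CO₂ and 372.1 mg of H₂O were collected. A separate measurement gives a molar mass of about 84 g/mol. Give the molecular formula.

C6H12

mol C = 0.9089 g CO₂ ÷ 44.009 g/mol = 0.020653 mol
mol H = 2 × 0.3721 g H₂O ÷ 18.015 g/mol = 0.041310 mol
Divide by the smallest (0.020653 mol): C 1.000, H 2.000
Empirical formula: CH2
Empirical-formula mass = 14.03 g/mol; 84 ÷ 14.03 ≈ 6, so the molecular formula is C6H12.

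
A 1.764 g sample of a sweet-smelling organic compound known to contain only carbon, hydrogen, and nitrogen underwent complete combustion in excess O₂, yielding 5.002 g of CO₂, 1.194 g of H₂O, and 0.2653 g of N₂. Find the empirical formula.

C6H7N

mol C = 5.002 g CO₂ ÷ 44.009 g/mol = 0.11366 mol
mol H = 2 × 1.194 g H₂O ÷ 18.015 g/mol = 0.13256 mol
mol N = 2 × 0.2653 g N₂ ÷ 28.014 g/mol = 0.018941 mol
Divide by the smallest (0.018941 mol): C 6.001, H 6.999, N 1.000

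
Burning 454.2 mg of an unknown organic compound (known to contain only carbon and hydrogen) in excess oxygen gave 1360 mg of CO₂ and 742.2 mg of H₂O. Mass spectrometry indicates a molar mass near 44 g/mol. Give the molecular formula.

C3H8

mol C = 1.360 g CO₂ ÷ 44.009 g/mol = 0.030903 mol
mol H = 2 × 0.7422 g H₂O ÷ 18.015 g/mol = 0.082398 mol
Divide by the smallest (0.030903 mol): C 1.000, H 2.666
Multiplying each by 3 gives whole numbers: C 3.00, H 8.00
Empirical formula: C3H8
Empirical-formula mass = 44.10 g/mol; 44 ÷ 44.10 ≈ 1, so the molecular formula is C3H8.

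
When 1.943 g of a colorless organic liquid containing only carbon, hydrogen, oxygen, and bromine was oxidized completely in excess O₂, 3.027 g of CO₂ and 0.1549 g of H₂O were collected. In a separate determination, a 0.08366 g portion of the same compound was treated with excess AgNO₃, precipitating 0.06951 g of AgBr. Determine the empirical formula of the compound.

mol C = 3.027 g CO₂ ÷ 44.009 g/mol = 0.068781 mol
mol H = 2 × 0.1549 g H₂O ÷ 18.015 g/mol = 0.017197 mol
From the AgBr data: mol Br per gram of compound = (0.06951 ÷ 187.772) ÷ 0.08366 = 0.0044249 mol/g, so in the 1.943 g combustion sample mol Br = 0.0085975 mol
mass O = 1.943 − (0.82613 + 0.017334 + 0.68697) = 0.41256 g → mol O = 0.41256 ÷ 15.999 = 0.025787 mol
Divide by the smallest (0.0085975 mol): C 8.000, H 2.000, Br 1.000, O 2.999

C8H2BrO3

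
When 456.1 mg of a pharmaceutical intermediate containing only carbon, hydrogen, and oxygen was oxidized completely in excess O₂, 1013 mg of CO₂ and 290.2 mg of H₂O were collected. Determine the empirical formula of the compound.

C5H7O2

mol C = 1.013 g CO₂ ÷ 44.009 g/mol = 0.023018 mol
mol H = 2 × 0.2902 g H₂O ÷ 18.015 g/mol = 0.032218 mol
mass O = 0.4561 − (0.27647 + 0.032475) = 0.14716 g → mol O = 0.14716 ÷ 15.999 = 0.0091978 mol
Divide by the smallest (0.0091978 mol): C 2.503, H 3.503, O 1.000
Multiplying each by 2 gives whole numbers: C 5.01, H 7.01, O 2.00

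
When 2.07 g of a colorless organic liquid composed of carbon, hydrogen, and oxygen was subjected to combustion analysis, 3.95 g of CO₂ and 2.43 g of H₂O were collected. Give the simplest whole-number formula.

C2H6O

mol C = 3.95 g CO₂ ÷ 44.009 g/mol = 0.08975 mol
mol H = 2 × 2.43 g H₂O ÷ 18.015 g/mol = 0.2698 mol
mass O = 2.07 − (1.078 + 0.2719) = 0.7200 g → mol O = 0.7200 ÷ 15.999 = 0.04500 mol
Divide by the smallest (0.04500 mol): C 1.994, H 5.994, O 1.000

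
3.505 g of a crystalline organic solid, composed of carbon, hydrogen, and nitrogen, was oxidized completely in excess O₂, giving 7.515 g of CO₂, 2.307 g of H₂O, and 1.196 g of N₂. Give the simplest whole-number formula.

mol C = 7.515 g CO₂ ÷ 44.009 g/mol = 0.17076 mol
mol H = 2 × 2.307 g H₂O ÷ 18.015 g/mol = 0.25612 mol
mol N = 2 × 1.196 g N₂ ÷ 28.014 g/mol = 0.085386 mol
Divide by the smallest (0.085386 mol): C 2.000, H 3.000, N 1.000

C2H3N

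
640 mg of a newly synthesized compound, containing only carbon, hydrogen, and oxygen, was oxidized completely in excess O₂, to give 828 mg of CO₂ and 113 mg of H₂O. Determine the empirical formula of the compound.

mol C = 0.828 g CO₂ ÷ 44.009 g/mol = 0.01881 mol
mol H = 2 × 0.113 g H₂O ÷ 18.015 g/mol = 0.01255 mol
mass O = 0.640 − (0.2260 + 0.01265) = 0.4014 g → mol O = 0.4014 ÷ 15.999 = 0.02509 mol
Divide by the smallest (0.01255 mol): C 1.500, H 1.000, O 2.000
Multiplying each by 2 gives whole numbers: C 3.00, H 2.00, O 4.00

C3H2O4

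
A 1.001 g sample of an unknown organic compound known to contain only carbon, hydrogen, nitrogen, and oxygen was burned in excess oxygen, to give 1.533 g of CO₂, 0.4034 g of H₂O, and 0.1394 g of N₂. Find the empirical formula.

C7H9N2O5

mol C = 1.533 g CO₂ ÷ 44.009 g/mol = 0.034834 mol
mol H = 2 × 0.4034 g H₂O ÷ 18.015 g/mol = 0.044785 mol
mol N = 2 × 0.1394 g N₂ ÷ 28.014 g/mol = 0.0099522 mol
mass O = 1.001 − (0.41839 + 0.045143 + 0.13940) = 0.39807 g → mol O = 0.39807 ÷ 15.999 = 0.024881 mol
Divide by the smallest (0.0099522 mol): C 3.500, H 4.500, N 1.000, O 2.500
Multiplying each by 2 gives whole numbers: C 7.00, H 9.00, N 2.00, O 5.00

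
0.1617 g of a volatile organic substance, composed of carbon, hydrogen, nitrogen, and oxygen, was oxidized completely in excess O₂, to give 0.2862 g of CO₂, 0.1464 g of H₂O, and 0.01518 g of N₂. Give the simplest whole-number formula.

C6H15NO3

mol C = 0.2862 g CO₂ ÷ 44.009 g/mol = 0.0065032 mol
mol H = 2 × 0.1464 g H₂O ÷ 18.015 g/mol = 0.016253 mol
mol N = 2 × 0.01518 g N₂ ÷ 28.014 g/mol = 0.0010837 mol
mass O = 0.1617 − (0.078110 + 0.016383 + 0.015180) = 0.052027 g → mol O = 0.052027 ÷ 15.999 = 0.0032519 mol
Divide by the smallest (0.0010837 mol): C 6.001, H 14.997, N 1.000, O 3.001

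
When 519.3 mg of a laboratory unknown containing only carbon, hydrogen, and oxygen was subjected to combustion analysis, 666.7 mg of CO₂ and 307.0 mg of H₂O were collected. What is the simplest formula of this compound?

C4H9O5

mol C = 0.6667 g CO₂ ÷ 44.009 g/mol = 0.015149 mol
mol H = 2 × 0.3070 g H₂O ÷ 18.015 g/mol = 0.034083 mol
mass O = 0.5193 − (0.18196 + 0.034355) = 0.30299 g → mol O = 0.30299 ÷ 15.999 = 0.018938 mol
Divide by the smallest (0.015149 mol): C 1.000, H 2.250, O 1.250
Multiplying each by 4 gives whole numbers: C 4.00, H 9.00, O 5.00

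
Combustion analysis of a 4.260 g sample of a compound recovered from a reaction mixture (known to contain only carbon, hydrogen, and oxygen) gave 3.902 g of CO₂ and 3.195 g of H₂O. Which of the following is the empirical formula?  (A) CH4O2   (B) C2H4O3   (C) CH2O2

(A) CH4O2

mol C = 3.902 g CO₂ ÷ 44.009 g/mol = 0.088664 mol
mol H = 2 × 3.195 g H₂O ÷ 18.015 g/mol = 0.35470 mol
mass O = 4.260 − (1.0649 + 0.35754) = 2.8375 g → mol O = 2.8375 ÷ 15.999 = 0.17736 mol
Divide by the smallest (0.088664 mol): C 1.000, H 4.001, O 2.000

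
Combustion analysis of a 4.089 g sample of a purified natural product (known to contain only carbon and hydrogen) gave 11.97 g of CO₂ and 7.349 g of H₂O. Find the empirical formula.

mol C = 11.97 g CO₂ ÷ 44.009 g/mol = 0.27199 mol
mol H = 2 × 7.349 g H₂O ÷ 18.015 g/mol = 0.81588 mol
Divide by the smallest (0.27199 mol): C 1.000, H 3.000

CH3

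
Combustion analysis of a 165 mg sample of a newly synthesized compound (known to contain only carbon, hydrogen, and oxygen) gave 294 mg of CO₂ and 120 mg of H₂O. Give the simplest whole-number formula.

C3H6O2

mol C = 0.294 g CO₂ ÷ 44.009 g/mol = 0.006680 mol
mol H = 2 × 0.120 g H₂O ÷ 18.015 g/mol = 0.01332 mol
mass O = 0.165 − (0.08024 + 0.01343) = 0.07133 g → mol O = 0.07133 ÷ 15.999 = 0.004459 mol
Divide by the smallest (0.004459 mol): C 1.498, H 2.988, O 1.000
Multiplying each by 2 gives whole numbers: C 3.00, H 5.98, O 2.00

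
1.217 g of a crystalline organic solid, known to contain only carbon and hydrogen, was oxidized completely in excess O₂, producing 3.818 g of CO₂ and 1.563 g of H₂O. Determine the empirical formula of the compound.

CH2

mol C = 3.818 g CO₂ ÷ 44.009 g/mol = 0.086755 mol
mol H = 2 × 1.563 g H₂O ÷ 18.015 g/mol = 0.17352 mol
Divide by the smallest (0.086755 mol): C 1.000, H 2.000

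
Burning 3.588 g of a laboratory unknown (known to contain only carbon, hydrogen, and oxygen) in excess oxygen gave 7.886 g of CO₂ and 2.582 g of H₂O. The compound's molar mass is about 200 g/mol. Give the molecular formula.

mol C = 7.886 g CO₂ ÷ 44.009 g/mol = 0.17919 mol
mol H = 2 × 2.582 g H₂O ÷ 18.015 g/mol = 0.28665 mol
mass O = 3.588 − (2.1523 + 0.28894) = 1.1468 g → mol O = 1.1468 ÷ 15.999 = 0.071679 mol
Divide by the smallest (0.071679 mol): C 2.500, H 3.999, O 1.000
Multiplying each by 2 gives whole numbers: C 5.00, H 8.00, O 2.00
Empirical formula: C5H8O2
Empirical-formula mass = 100.12 g/mol; 200 ÷ 100.12 ≈ 2, so the molecular formula is C10H16O4.

C10H16O4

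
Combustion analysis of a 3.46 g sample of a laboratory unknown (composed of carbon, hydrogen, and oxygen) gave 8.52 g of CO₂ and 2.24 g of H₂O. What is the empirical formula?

mol C = 8.52 g CO₂ ÷ 44.009 g/mol = 0.1936 mol
mol H = 2 × 2.24 g H₂O ÷ 18.015 g/mol = 0.2487 mol
mass O = 3.46 − (2.325 + 0.2507) = 0.8840 g → mol O = 0.8840 ÷ 15.999 = 0.05526 mol
Divide by the smallest (0.05526 mol): C 3.504, H 4.501, O 1.000
Multiplying each by 2 gives whole numbers: C 7.01, H 9.00, O 2.00

C7H9O2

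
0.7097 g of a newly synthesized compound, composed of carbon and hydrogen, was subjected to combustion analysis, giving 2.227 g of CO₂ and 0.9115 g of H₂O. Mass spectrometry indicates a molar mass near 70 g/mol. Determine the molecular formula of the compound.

C5H10

mol C = 2.227 g CO₂ ÷ 44.009 g/mol = 0.050603 mol
mol H = 2 × 0.9115 g H₂O ÷ 18.015 g/mol = 0.10119 mol
Divide by the smallest (0.050603 mol): C 1.000, H 2.000
Empirical formula: CH2
Empirical-formula mass = 14.03 g/mol; 70 ÷ 14.03 ≈ 5, so the molecular formula is C5H10.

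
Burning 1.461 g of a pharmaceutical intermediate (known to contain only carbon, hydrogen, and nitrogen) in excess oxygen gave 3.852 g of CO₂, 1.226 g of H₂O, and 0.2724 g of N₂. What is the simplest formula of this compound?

mol C = 3.852 g CO₂ ÷ 44.009 g/mol = 0.087528 mol
mol H = 2 × 1.226 g H₂O ÷ 18.015 g/mol = 0.13611 mol
mol N = 2 × 0.2724 g N₂ ÷ 28.014 g/mol = 0.019447 mol
Divide by the smallest (0.019447 mol): C 4.501, H 6.999, N 1.000
Multiplying each by 2 gives whole numbers: C 9.00, H 14.00, N 2.00

C9H14N2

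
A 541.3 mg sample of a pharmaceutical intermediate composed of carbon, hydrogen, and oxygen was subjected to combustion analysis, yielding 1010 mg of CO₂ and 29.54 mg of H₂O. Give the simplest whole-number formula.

C7HO5

mol C = 1.010 g CO₂ ÷ 44.009 g/mol = 0.022950 mol
mol H = 2 × 0.02954 g H₂O ÷ 18.015 g/mol = 0.0032795 mol
mass O = 0.5413 − (0.27565 + 0.0033057) = 0.26234 g → mol O = 0.26234 ÷ 15.999 = 0.016398 mol
Divide by the smallest (0.0032795 mol): C 6.998, H 1.000, O 5.000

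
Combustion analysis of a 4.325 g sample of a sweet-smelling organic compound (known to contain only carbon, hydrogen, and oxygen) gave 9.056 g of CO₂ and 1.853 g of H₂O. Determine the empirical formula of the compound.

mol C = 9.056 g CO₂ ÷ 44.009 g/mol = 0.20578 mol
mol H = 2 × 1.853 g H₂O ÷ 18.015 g/mol = 0.20572 mol
mass O = 4.325 − (2.4716 + 0.20736) = 1.6461 g → mol O = 1.6461 ÷ 15.999 = 0.10289 mol
Divide by the smallest (0.10289 mol): C 2.000, H 1.999, O 1.000

C2H2O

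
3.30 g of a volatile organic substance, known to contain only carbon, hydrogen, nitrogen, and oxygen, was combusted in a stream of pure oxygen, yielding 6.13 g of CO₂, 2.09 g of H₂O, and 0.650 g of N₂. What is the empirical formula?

mol C = 6.13 g CO₂ ÷ 44.009 g/mol = 0.1393 mol
mol H = 2 × 2.09 g H₂O ÷ 18.015 g/mol = 0.2320 mol
mol N = 2 × 0.650 g N₂ ÷ 28.014 g/mol = 0.04641 mol
mass O = 3.30 − (1.673 + 0.2339 + 0.6500) = 0.7431 g → mol O = 0.7431 ÷ 15.999 = 0.04645 mol
Divide by the smallest (0.04641 mol): C 3.002, H 5.000, N 1.000, O 1.001

C3H5NO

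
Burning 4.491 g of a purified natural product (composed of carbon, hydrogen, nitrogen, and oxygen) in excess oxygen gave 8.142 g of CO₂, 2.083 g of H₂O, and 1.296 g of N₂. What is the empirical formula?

mol C = 8.142 g CO₂ ÷ 44.009 g/mol = 0.18501 mol
mol H = 2 × 2.083 g H₂O ÷ 18.015 g/mol = 0.23125 mol
mol N = 2 × 1.296 g N₂ ÷ 28.014 g/mol = 0.092525 mol
mass O = 4.491 − (2.2221 + 0.23310 + 1.2960) = 0.73977 g → mol O = 0.73977 ÷ 15.999 = 0.046239 mol
Divide by the smallest (0.046239 mol): C 4.001, H 5.001, N 2.001, O 1.000

C4H5N2O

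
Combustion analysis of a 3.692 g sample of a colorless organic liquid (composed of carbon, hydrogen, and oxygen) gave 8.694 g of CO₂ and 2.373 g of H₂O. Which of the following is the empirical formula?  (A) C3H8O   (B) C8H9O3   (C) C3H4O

mol C = 8.694 g CO₂ ÷ 44.009 g/mol = 0.19755 mol
mol H = 2 × 2.373 g H₂O ÷ 18.015 g/mol = 0.26345 mol
mass O = 3.692 − (2.3728 + 0.26555) = 1.0537 g → mol O = 1.0537 ÷ 15.999 = 0.065858 mol
Divide by the smallest (0.065858 mol): C 3.000, H 4.000, O 1.000

(C) C3H4O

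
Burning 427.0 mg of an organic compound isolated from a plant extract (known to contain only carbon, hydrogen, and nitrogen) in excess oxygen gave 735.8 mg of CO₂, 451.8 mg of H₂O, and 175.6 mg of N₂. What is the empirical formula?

C4H12N3

mol C = 0.7358 g CO₂ ÷ 44.009 g/mol = 0.016719 mol
mol H = 2 × 0.4518 g H₂O ÷ 18.015 g/mol = 0.050158 mol
mol N = 2 × 0.1756 g N₂ ÷ 28.014 g/mol = 0.012537 mol
Divide by the smallest (0.012537 mol): C 1.334, H 4.001, N 1.000
Multiplying each by 3 gives whole numbers: C 4.00, H 12.00, N 3.00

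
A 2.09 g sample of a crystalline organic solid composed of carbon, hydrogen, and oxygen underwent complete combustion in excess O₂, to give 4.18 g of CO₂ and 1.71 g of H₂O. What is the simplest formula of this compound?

mol C = 4.18 g CO₂ ÷ 44.009 g/mol = 0.09498 mol
mol H = 2 × 1.71 g H₂O ÷ 18.015 g/mol = 0.1898 mol
mass O = 2.09 − (1.141 + 0.1914) = 0.7578 g → mol O = 0.7578 ÷ 15.999 = 0.04737 mol
Divide by the smallest (0.04737 mol): C 2.005, H 4.008, O 1.000

C2H4O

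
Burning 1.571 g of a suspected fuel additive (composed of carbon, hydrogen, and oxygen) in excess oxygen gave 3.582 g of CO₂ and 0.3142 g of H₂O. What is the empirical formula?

mol C = 3.582 g CO₂ ÷ 44.009 g/mol = 0.081392 mol
mol H = 2 × 0.3142 g H₂O ÷ 18.015 g/mol = 0.034882 mol
mass O = 1.571 − (0.97760 + 0.035161) = 0.55823 g → mol O = 0.55823 ÷ 15.999 = 0.034892 mol
Divide by the smallest (0.034882 mol): C 2.333, H 1.000, O 1.000
Multiplying each by 3 gives whole numbers: C 7.00, H 3.00, O 3.00

C7H3O3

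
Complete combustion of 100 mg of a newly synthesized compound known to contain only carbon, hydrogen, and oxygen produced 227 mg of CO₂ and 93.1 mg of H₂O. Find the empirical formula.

C3H6O

mol C = 0.227 g CO₂ ÷ 44.009 g/mol = 0.005158 mol
mol H = 2 × 0.0931 g H₂O ÷ 18.015 g/mol = 0.01034 mol
mass O = 0.100 − (0.06195 + 0.01042) = 0.02763 g → mol O = 0.02763 ÷ 15.999 = 0.001727 mol
Divide by the smallest (0.001727 mol): C 2.987, H 5.985, O 1.000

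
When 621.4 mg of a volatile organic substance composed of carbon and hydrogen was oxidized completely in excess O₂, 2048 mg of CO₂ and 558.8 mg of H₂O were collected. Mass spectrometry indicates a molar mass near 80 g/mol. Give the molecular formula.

mol C = 2.048 g CO₂ ÷ 44.009 g/mol = 0.046536 mol
mol H = 2 × 0.5588 g H₂O ÷ 18.015 g/mol = 0.062037 mol
Divide by the smallest (0.046536 mol): C 1.000, H 1.333
Multiplying each by 3 gives whole numbers: C 3.00, H 4.00
Empirical formula: C3H4
Empirical-formula mass = 40.06 g/mol; 80 ÷ 40.06 ≈ 2, so the molecular formula is C6H8.

C6H8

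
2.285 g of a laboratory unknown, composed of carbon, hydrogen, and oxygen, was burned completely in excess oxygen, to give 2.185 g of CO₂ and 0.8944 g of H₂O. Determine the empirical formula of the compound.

mol C = 2.185 g CO₂ ÷ 44.009 g/mol = 0.049649 mol
mol H = 2 × 0.8944 g H₂O ÷ 18.015 g/mol = 0.099295 mol
mass O = 2.285 − (0.59633 + 0.10009) = 1.5886 g → mol O = 1.5886 ÷ 15.999 = 0.099292 mol
Divide by the smallest (0.049649 mol): C 1.000, H 2.000, O 2.000

CH2O2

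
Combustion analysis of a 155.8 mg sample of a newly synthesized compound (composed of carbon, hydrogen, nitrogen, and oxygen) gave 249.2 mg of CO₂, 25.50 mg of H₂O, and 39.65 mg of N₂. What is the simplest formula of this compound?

C2HNO

mol C = 0.2492 g CO₂ ÷ 44.009 g/mol = 0.0056625 mol
mol H = 2 × 0.02550 g H₂O ÷ 18.015 g/mol = 0.0028310 mol
mol N = 2 × 0.03965 g N₂ ÷ 28.014 g/mol = 0.0028307 mol
mass O = 0.1558 − (0.068012 + 0.0028536 + 0.039650) = 0.045284 g → mol O = 0.045284 ÷ 15.999 = 0.0028304 mol
Divide by the smallest (0.0028304 mol): C 2.001, H 1.000, N 1.000, O 1.000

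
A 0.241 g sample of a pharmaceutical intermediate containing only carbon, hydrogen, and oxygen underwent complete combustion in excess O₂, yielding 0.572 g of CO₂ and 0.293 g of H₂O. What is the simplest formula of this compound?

C4H10O

mol C = 0.572 g CO₂ ÷ 44.009 g/mol = 0.01300 mol
mol H = 2 × 0.293 g H₂O ÷ 18.015 g/mol = 0.03253 mol
mass O = 0.241 − (0.1561 + 0.03279) = 0.05210 g → mol O = 0.05210 ÷ 15.999 = 0.003256 mol
Divide by the smallest (0.003256 mol): C 3.991, H 9.989, O 1.000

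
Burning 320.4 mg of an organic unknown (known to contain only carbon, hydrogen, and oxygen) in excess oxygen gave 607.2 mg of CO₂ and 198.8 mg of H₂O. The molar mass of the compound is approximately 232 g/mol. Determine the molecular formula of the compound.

C10H16O6

mol C = 0.6072 g CO₂ ÷ 44.009 g/mol = 0.013797 mol
mol H = 2 × 0.1988 g H₂O ÷ 18.015 g/mol = 0.022070 mol
mass O = 0.3204 − (0.16572 + 0.022247) = 0.13244 g → mol O = 0.13244 ÷ 15.999 = 0.0082777 mol
Divide by the smallest (0.0082777 mol): C 1.667, H 2.666, O 1.000
Multiplying each by 3 gives whole numbers: C 5.00, H 8.00, O 3.00
Empirical formula: C5H8O3
Empirical-formula mass = 116.12 g/mol; 232 ÷ 116.12 ≈ 2, so the molecular formula is C10H16O6.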